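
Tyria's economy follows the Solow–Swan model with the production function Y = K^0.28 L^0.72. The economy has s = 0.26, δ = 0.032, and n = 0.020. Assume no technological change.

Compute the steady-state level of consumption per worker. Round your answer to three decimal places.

c* ≈ 1.384

In steady state, investment equals break-even investment: s·k^α = (n + δ)·k.
Dividing both sides by k: k^(1−α) = s / (n + δ).
k^0.72 = 0.26 / (0.020 + 0.032) = 0.26 / 0.052 = 5.0000
k* = 5.0000^(1/0.72) ≈ 9.3496
y* = (k*)^α = 9.3496^0.28 ≈ 1.8699
c* = (1 − s)·y* = (1 − 0.26) × 1.8699 ≈ 1.3837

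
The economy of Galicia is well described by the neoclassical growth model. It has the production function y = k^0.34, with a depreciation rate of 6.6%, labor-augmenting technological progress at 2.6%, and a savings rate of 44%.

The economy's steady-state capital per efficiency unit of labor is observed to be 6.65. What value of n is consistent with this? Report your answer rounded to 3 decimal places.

At the steady state, Δk = 0, so s·k^α = (n + g + δ)·k.
So s / (n + g + δ) = (k*)^(1−α) = 6.65^0.66 = 3.4919.
Therefore n + g + δ = s / 3.4919 = 0.44 / 3.4919 = 0.1260, so n = 0.1260 − 0.092 = 0.0340.

n ≈ 0.034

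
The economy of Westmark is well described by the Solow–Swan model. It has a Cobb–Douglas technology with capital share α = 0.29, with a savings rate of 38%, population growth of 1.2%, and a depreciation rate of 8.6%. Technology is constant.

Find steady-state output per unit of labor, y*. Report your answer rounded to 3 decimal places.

y* = 1.739

In steady state, investment equals break-even investment: s·k^α = (n + δ)·k.
Rearranging, k^(1−α) = s / (n + δ).
k^0.71 = 0.38 / (0.012 + 0.086) = 0.38 / 0.098 = 3.8776
k* = 3.8776^(1/0.71) ≈ 6.7447
y* = (k*)^α = 6.7447^0.29 ≈ 1.7394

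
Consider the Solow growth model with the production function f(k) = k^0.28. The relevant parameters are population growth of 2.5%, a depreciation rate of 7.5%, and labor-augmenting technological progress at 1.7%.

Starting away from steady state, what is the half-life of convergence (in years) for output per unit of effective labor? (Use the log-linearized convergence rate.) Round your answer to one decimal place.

t_½ ≈ 8.2 years

Near the steady state the convergence rate is λ = (1 − α)(n + g + δ).
λ = (1 − 0.28) × 0.117 = 0.72 × 0.117 = 0.08424
Half-life = ln 2 / λ = 0.6931 / 0.08424 ≈ 8.23 years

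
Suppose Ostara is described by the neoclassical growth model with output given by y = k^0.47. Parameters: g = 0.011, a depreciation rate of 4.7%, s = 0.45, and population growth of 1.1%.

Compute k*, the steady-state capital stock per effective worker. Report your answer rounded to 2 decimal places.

In steady state, investment equals break-even investment: s·k^α = (n + g + δ)·k.
Dividing both sides by k: k^(1−α) = s / (n + g + δ).
k^0.53 = 0.45 / (0.011 + 0.011 + 0.047) = 0.45 / 0.069 = 6.5217
k* = 6.5217^(1/0.53) ≈ 34.3977

k* ≈ 34.40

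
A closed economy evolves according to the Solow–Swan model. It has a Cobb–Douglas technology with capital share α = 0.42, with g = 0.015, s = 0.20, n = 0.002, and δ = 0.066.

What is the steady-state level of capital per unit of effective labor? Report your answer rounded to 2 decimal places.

k* ≈ 4.56

At the steady state, Δk = 0, so s·k^α = (n + g + δ)·k.
Dividing both sides by k: k^(1−α) = s / (n + g + δ).
k^0.58 = 0.20 / (0.002 + 0.015 + 0.066) = 0.20 / 0.083 = 2.4096
k* = 2.4096^(1/0.58) ≈ 4.5554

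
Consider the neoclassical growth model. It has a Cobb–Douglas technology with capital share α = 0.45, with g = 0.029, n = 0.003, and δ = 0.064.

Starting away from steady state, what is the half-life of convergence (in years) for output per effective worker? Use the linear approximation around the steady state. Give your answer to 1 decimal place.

Near the steady state the convergence rate is λ = (1 − α)(n + g + δ).
λ = (1 − 0.45) × 0.096 = 0.55 × 0.096 = 0.0528
Half-life = ln 2 / λ = 0.6931 / 0.0528 ≈ 13.13 years

half-life ≈ 13.1 years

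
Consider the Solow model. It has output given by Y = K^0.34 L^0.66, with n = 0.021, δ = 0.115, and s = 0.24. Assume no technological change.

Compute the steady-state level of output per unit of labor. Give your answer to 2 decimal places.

At the steady state, Δk = 0, so s·k^α = (n + δ)·k.
Rearranging, k^(1−α) = s / (n + δ).
k^0.66 = 0.24 / (0.021 + 0.115) = 0.24 / 0.136 = 1.7647
k* = 1.7647^(1/0.66) ≈ 2.3645
y* = (k*)^α = 2.3645^0.34 ≈ 1.3399

y* ≈ 1.34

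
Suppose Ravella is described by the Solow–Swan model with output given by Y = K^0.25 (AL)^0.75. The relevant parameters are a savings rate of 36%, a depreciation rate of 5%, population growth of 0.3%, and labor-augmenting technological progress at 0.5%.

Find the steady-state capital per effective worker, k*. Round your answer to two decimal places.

Steady state requires s·f(k) = (n + g + δ)·k, i.e. s·k^α = (n + g + δ)·k.
Rearranging, k^(1−α) = s / (n + g + δ).
k^0.75 = 0.36 / (0.003 + 0.005 + 0.050) = 0.36 / 0.058 = 6.2069
k* = 6.2069^(1/0.75) ≈ 11.4069

k* ≈ 11.41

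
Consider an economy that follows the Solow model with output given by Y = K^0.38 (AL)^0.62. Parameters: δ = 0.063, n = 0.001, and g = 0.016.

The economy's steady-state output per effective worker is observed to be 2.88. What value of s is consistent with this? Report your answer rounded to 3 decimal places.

s ≈ 0.449

At the steady state, Δk = 0, so s·k^α = (n + g + δ)·k.
Since y* = [s/(n + g + δ)]^(α/(1−α)), we have s/(n + g + δ) = (y*)^((1−α)/α) = 2.88^1.6316 = 5.6175.
Therefore s = 5.6175 × (n + g + δ) = 5.6175 × 0.080 = 0.4494.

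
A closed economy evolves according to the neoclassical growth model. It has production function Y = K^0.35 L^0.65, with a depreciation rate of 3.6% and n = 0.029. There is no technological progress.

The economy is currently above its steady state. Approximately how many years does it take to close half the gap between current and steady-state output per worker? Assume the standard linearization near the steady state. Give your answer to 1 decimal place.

Near the steady state the convergence rate is λ = (1 − α)(n + δ).
λ = (1 − 0.35) × 0.065 = 0.65 × 0.065 = 0.04225
Half-life = ln 2 / λ = 0.6931 / 0.04225 ≈ 16.40 years

half-life ≈ 16.4 years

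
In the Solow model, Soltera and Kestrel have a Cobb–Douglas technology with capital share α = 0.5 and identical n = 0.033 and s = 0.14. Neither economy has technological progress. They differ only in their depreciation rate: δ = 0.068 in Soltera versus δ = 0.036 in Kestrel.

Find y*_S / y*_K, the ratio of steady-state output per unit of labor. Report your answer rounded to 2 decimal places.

Steady-state y* = [s/(n + δ)]^(α/(1−α)), so the ratio is [ (s_S/(n + δ)_S) / (s_K/(n + δ)_K) ]^1.
s_S/(n + δ)_S = 0.14/0.101 = 1.3861; s_K/(n + δ)_K = 0.14/0.069 = 2.0290.
Ratio = (1.3861/2.0290)^1 = 0.6831^1 ≈ 0.6831

ratio ≈ 0.68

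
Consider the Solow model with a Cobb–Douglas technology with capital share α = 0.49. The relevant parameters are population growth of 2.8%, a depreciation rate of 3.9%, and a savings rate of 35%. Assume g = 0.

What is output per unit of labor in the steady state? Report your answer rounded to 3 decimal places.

y* ≈ 4.896

At the steady state, Δk = 0, so s·k^α = (n + δ)·k.
Dividing both sides by k: k^(1−α) = s / (n + δ).
k^0.51 = 0.35 / (0.028 + 0.039) = 0.35 / 0.067 = 5.2239
k* = 5.2239^(1/0.51) ≈ 25.5760
y* = (k*)^α = 25.5760^0.49 ≈ 4.8960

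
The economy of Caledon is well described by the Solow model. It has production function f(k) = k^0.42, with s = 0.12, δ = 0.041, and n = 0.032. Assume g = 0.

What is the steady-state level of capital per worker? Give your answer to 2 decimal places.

In steady state, investment equals break-even investment: s·k^α = (n + δ)·k.
Rearranging, k^(1−α) = s / (n + δ).
k^0.58 = 0.12 / (0.032 + 0.041) = 0.12 / 0.073 = 1.6438
k* = 1.6438^(1/0.58) ≈ 2.3559

k* ≈ 2.36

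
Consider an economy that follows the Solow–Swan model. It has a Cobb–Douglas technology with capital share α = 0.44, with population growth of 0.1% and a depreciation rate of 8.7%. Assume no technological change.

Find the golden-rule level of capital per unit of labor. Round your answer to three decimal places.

The golden rule sets f'(k) = n + δ, i.e. α·k^(α−1) = n + δ.
So k^(1−α) = α / (n + δ) = 0.44 / 0.088 = 5.0000.
k_gold = 5.0000^(1/0.56) ≈ 17.7076

k_gold ≈ 17.708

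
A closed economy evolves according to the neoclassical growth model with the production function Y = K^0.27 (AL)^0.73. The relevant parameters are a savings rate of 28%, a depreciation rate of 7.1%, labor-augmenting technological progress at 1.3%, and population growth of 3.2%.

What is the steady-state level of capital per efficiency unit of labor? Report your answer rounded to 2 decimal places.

k* ≈ 3.34

At the steady state, Δk = 0, so s·k^α = (n + g + δ)·k.
Rearranging, k^(1−α) = s / (n + g + δ).
k^0.73 = 0.28 / (0.032 + 0.013 + 0.071) = 0.28 / 0.116 = 2.4138
k* = 2.4138^(1/0.73) ≈ 3.3439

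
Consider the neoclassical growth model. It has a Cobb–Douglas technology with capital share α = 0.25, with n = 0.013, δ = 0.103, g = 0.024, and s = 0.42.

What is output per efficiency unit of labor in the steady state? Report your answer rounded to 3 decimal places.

Steady state requires s·f(k) = (n + g + δ)·k, i.e. s·k^α = (n + g + δ)·k.
Dividing both sides by k: k^(1−α) = s / (n + g + δ).
k^0.75 = 0.42 / (0.013 + 0.024 + 0.103) = 0.42 / 0.140 = 3.0000
k* = 3.0000^(1/0.75) ≈ 4.3267
y* = (k*)^α = 4.3267^0.25 ≈ 1.4422

y* = 1.442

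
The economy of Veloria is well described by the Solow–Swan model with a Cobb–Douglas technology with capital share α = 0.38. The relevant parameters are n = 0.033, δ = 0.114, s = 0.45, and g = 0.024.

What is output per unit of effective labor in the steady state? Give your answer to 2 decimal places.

y* = 1.81

In steady state, investment equals break-even investment: s·k^α = (n + g + δ)·k.
Dividing both sides by k: k^(1−α) = s / (n + g + δ).
k^0.62 = 0.45 / (0.033 + 0.024 + 0.114) = 0.45 / 0.171 = 2.6316
k* = 2.6316^(1/0.62) ≈ 4.7618
y* = (k*)^α = 4.7618^0.38 ≈ 1.8095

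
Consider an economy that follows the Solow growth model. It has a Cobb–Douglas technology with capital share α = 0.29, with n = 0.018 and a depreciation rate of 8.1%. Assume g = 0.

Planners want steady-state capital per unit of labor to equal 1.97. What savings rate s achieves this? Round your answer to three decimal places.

Steady state requires s·f(k) = (n + δ)·k, i.e. s·k^α = (n + δ)·k.
So s / (n + δ) = (k*)^(1−α) = 1.97^0.71 = 1.6183.
Therefore s = 1.6183 × (n + δ) = 1.6183 × 0.099 = 0.1602.

s ≈ 0.160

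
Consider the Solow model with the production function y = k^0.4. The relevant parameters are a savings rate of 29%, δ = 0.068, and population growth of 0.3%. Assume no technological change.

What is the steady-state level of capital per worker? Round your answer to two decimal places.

k* = 10.44

Steady state requires s·f(k) = (n + δ)·k, i.e. s·k^α = (n + δ)·k.
Rearranging, k^(1−α) = s / (n + δ).
k^0.6 = 0.29 / (0.003 + 0.068) = 0.29 / 0.071 = 4.0845
k* = 4.0845^(1/0.6) ≈ 10.4367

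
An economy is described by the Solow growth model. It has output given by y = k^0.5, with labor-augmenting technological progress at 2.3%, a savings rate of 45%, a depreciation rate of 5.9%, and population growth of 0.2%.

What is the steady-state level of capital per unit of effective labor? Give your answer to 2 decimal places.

k* ≈ 28.70

At the steady state, Δk = 0, so s·k^α = (n + g + δ)·k.
Rearranging, k^(1−α) = s / (n + g + δ).
k^0.5 = 0.45 / (0.002 + 0.023 + 0.059) = 0.45 / 0.084 = 5.3571
k* = 5.3571^(1/0.5) ≈ 28.6985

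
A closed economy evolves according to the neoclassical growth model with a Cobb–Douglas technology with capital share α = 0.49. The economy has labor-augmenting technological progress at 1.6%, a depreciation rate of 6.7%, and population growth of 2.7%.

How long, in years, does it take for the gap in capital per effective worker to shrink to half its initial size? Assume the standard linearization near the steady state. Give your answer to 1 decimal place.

t_½ ≈ 12.4 years

Near the steady state the convergence rate is λ = (1 − α)(n + g + δ).
λ = (1 − 0.49) × 0.110 = 0.51 × 0.110 = 0.0561
Half-life = ln 2 / λ = 0.6931 / 0.0561 ≈ 12.35 years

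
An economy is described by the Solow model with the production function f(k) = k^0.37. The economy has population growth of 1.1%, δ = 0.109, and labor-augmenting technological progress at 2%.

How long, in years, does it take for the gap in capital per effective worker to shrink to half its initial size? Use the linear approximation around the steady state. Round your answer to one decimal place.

Near the steady state the convergence rate is λ = (1 − α)(n + g + δ).
λ = (1 − 0.37) × 0.140 = 0.63 × 0.140 = 0.0882
Half-life = ln 2 / λ = 0.6931 / 0.0882 ≈ 7.86 years

about 7.9 years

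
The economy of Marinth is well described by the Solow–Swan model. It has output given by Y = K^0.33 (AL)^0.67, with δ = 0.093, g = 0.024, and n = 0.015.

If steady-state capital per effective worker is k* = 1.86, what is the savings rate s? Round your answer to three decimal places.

Steady state requires s·f(k) = (n + g + δ)·k, i.e. s·k^α = (n + g + δ)·k.
So s / (n + g + δ) = (k*)^(1−α) = 1.86^0.67 = 1.5156.
Therefore s = 1.5156 × (n + g + δ) = 1.5156 × 0.132 = 0.2001.

s ≈ 0.200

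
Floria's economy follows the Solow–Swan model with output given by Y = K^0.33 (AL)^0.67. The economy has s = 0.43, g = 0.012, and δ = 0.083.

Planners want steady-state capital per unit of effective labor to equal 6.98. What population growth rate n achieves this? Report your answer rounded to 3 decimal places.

n ≈ 0.022

In steady state, investment equals break-even investment: s·k^α = (n + g + δ)·k.
So s / (n + g + δ) = (k*)^(1−α) = 6.98^0.67 = 3.6761.
Therefore n + g + δ = s / 3.6761 = 0.43 / 3.6761 = 0.1170, so n = 0.1170 − 0.095 = 0.0220.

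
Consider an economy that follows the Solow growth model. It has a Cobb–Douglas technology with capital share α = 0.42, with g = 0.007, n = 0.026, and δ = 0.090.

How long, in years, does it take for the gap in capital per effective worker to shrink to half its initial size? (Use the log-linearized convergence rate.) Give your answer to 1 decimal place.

Near the steady state the convergence rate is λ = (1 − α)(n + g + δ).
λ = (1 − 0.42) × 0.123 = 0.58 × 0.123 = 0.07134
Half-life = ln 2 / λ = 0.6931 / 0.07134 ≈ 9.72 years

half-life ≈ 9.7 years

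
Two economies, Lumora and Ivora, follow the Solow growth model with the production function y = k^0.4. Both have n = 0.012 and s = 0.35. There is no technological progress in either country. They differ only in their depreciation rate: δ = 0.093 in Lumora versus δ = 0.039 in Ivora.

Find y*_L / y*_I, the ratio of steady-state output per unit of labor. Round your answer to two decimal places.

y*_L / y*_I ≈ 0.62

Steady-state y* = [s/(n + δ)]^(α/(1−α)), so the ratio is [ (s_L/(n + δ)_L) / (s_I/(n + δ)_I) ]^0.6667.
s_L/(n + δ)_L = 0.35/0.105 = 3.3333; s_I/(n + δ)_I = 0.35/0.051 = 6.8627.
Ratio = (3.3333/6.8627)^0.6667 = 0.4857^0.6667 ≈ 0.6179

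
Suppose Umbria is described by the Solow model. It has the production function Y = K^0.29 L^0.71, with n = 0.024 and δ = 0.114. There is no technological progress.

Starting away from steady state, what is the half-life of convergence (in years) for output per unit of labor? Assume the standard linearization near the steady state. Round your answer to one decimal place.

Near the steady state the convergence rate is λ = (1 − α)(n + δ).
λ = (1 − 0.29) × 0.138 = 0.71 × 0.138 = 0.09798
Half-life = ln 2 / λ = 0.6931 / 0.09798 ≈ 7.07 years

t_½ ≈ 7.1 years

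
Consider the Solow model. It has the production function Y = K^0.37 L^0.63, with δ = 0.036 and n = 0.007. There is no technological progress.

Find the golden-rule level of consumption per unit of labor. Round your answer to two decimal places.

At the golden rule, f'(k) = n + δ, so α·k^(α−1) = n + δ and k_gold = (α/(n + δ))^(1/(1−α)).
k_gold = (0.37/0.043)^(1/0.63) = 8.6047^1.5873 ≈ 30.4583
c_gold = f(k_gold) − (n + δ)·k_gold = 3.5397 − 0.043×30.4583 ≈ 2.2300

c_gold ≈ 2.23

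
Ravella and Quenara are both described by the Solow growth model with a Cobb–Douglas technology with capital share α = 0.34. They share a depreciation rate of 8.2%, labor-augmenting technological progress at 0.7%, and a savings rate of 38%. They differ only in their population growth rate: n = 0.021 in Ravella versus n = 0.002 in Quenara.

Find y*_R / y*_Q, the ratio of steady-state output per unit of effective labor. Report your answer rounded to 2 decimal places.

ratio ≈ 0.91

Steady-state y* = [s/(n + g + δ)]^(α/(1−α)), so the ratio is [ (s_R/(n + g + δ)_R) / (s_Q/(n + g + δ)_Q) ]^0.5152.
s_R/(n + g + δ)_R = 0.38/0.110 = 3.4545; s_Q/(n + g + δ)_Q = 0.38/0.091 = 4.1758.
Ratio = (3.4545/4.1758)^0.5152 = 0.8273^0.5152 ≈ 0.9069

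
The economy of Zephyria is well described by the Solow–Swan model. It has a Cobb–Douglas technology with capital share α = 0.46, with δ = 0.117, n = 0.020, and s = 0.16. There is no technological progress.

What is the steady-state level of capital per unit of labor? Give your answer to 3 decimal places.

k* ≈ 1.333

Steady state requires s·f(k) = (n + δ)·k, i.e. s·k^α = (n + δ)·k.
Rearranging, k^(1−α) = s / (n + δ).
k^0.54 = 0.16 / (0.020 + 0.117) = 0.16 / 0.137 = 1.1679
k* = 1.1679^(1/0.54) ≈ 1.3330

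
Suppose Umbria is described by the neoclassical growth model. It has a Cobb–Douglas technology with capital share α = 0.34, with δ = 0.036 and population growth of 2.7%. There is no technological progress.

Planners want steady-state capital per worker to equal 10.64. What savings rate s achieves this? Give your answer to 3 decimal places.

Steady state requires s·f(k) = (n + δ)·k, i.e. s·k^α = (n + δ)·k.
So s / (n + δ) = (k*)^(1−α) = 10.64^0.66 = 4.7619.
Therefore s = 4.7619 × (n + δ) = 4.7619 × 0.063 = 0.3000.

s ≈ 0.300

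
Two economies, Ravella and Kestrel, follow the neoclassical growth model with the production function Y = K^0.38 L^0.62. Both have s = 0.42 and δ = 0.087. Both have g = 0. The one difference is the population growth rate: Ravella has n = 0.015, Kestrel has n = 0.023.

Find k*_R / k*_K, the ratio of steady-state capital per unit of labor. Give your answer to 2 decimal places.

ratio ≈ 1.13

Steady-state k* = [s/(n + δ)]^(1/(1−α)), so the ratio is [ (s_R/(n + δ)_R) / (s_K/(n + δ)_K) ]^1.6129.
s_R/(n + δ)_R = 0.42/0.102 = 4.1176; s_K/(n + δ)_K = 0.42/0.110 = 3.8182.
Ratio = (4.1176/3.8182)^1.6129 = 1.0784^1.6129 ≈ 1.1295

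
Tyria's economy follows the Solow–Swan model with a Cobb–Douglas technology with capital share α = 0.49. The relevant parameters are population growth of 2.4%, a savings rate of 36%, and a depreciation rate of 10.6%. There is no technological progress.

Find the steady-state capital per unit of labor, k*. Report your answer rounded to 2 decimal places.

k* = 7.37

At the steady state, Δk = 0, so s·k^α = (n + δ)·k.
Rearranging, k^(1−α) = s / (n + δ).
k^0.51 = 0.36 / (0.024 + 0.106) = 0.36 / 0.130 = 2.7692
k* = 2.7692^(1/0.51) ≈ 7.3682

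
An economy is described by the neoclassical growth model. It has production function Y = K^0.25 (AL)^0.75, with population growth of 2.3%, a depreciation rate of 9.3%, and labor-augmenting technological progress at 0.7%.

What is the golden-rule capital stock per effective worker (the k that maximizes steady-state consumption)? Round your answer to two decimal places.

The golden rule sets f'(k) = n + g + δ, i.e. α·k^(α−1) = n + g + δ.
So k^(1−α) = α / (n + g + δ) = 0.25 / 0.123 = 2.0325.
k_gold = 2.0325^(1/0.75) ≈ 2.5746

k_gold ≈ 2.57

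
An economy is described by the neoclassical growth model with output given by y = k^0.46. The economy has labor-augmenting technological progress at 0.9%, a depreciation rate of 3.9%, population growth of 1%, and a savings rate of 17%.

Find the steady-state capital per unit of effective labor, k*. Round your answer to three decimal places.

In steady state, investment equals break-even investment: s·k^α = (n + g + δ)·k.
Dividing both sides by k: k^(1−α) = s / (n + g + δ).
k^0.54 = 0.17 / (0.010 + 0.009 + 0.039) = 0.17 / 0.058 = 2.9310
k* = 2.9310^(1/0.54) ≈ 7.3256

k* = 7.326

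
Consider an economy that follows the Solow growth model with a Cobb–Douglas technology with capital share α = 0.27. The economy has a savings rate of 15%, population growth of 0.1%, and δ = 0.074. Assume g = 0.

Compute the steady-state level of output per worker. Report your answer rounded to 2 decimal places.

y* ≈ 1.29

At the steady state, Δk = 0, so s·k^α = (n + δ)·k.
Dividing both sides by k: k^(1−α) = s / (n + δ).
k^0.73 = 0.15 / (0.001 + 0.074) = 0.15 / 0.075 = 2.0000
k* = 2.0000^(1/0.73) ≈ 2.5845
y* = (k*)^α = 2.5845^0.27 ≈ 1.2922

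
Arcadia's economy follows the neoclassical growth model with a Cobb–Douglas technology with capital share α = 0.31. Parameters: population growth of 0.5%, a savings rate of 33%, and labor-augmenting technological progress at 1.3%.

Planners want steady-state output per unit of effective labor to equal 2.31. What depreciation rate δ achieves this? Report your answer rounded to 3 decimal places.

δ ≈ 0.033

Steady state requires s·f(k) = (n + g + δ)·k, i.e. s·k^α = (n + g + δ)·k.
Since y* = [s/(n + g + δ)]^(α/(1−α)), we have s/(n + g + δ) = (y*)^((1−α)/α) = 2.31^2.2258 = 6.4466.
Therefore n + g + δ = s / 6.4466 = 0.33 / 6.4466 = 0.0512, so δ = 0.0512 − 0.018 = 0.0332.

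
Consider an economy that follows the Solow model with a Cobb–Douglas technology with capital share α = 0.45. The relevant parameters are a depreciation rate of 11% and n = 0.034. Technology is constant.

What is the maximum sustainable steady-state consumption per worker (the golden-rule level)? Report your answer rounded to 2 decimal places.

At the golden rule, f'(k) = n + δ, so α·k^(α−1) = n + δ and k_gold = (α/(n + δ))^(1/(1−α)).
k_gold = (0.45/0.144)^(1/0.55) = 3.1250^1.8182 ≈ 7.9385
c_gold = f(k_gold) − (n + δ)·k_gold = 2.5403 − 0.144×7.9385 ≈ 1.3972

c_gold ≈ 1.40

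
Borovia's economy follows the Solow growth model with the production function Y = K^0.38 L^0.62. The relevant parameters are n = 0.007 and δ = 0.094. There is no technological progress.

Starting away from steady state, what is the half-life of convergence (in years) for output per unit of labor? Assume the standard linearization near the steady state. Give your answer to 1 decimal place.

Near the steady state the convergence rate is λ = (1 − α)(n + δ).
λ = (1 − 0.38) × 0.101 = 0.62 × 0.101 = 0.06262
Half-life = ln 2 / λ = 0.6931 / 0.06262 ≈ 11.07 years

about 11.1 years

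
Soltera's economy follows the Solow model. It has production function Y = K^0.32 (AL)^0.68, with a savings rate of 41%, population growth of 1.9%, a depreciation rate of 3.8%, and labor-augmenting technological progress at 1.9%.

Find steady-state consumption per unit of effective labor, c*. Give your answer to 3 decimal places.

c* = 1.304

In steady state, investment equals break-even investment: s·k^α = (n + g + δ)·k.
Rearranging, k^(1−α) = s / (n + g + δ).
k^0.68 = 0.41 / (0.019 + 0.019 + 0.038) = 0.41 / 0.076 = 5.3947
k* = 5.3947^(1/0.68) ≈ 11.9240
y* = (k*)^α = 11.9240^0.32 ≈ 2.2103
c* = (1 − s)·y* = (1 − 0.41) × 2.2103 ≈ 1.3041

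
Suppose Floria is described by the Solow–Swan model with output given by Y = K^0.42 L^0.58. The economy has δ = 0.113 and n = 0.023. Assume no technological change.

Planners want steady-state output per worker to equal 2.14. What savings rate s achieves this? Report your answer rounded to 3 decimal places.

s ≈ 0.389

At the steady state, Δk = 0, so s·k^α = (n + δ)·k.
Since y* = [s/(n + δ)]^(α/(1−α)), we have s/(n + δ) = (y*)^((1−α)/α) = 2.14^1.381 = 2.8596.
Therefore s = 2.8596 × (n + δ) = 2.8596 × 0.136 = 0.3889.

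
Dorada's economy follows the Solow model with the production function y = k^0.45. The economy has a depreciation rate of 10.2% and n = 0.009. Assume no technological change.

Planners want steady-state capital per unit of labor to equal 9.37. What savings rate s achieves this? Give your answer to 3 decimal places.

Steady state requires s·f(k) = (n + δ)·k, i.e. s·k^α = (n + δ)·k.
So s / (n + δ) = (k*)^(1−α) = 9.37^0.55 = 3.4234.
Therefore s = 3.4234 × (n + δ) = 3.4234 × 0.111 = 0.3800.

s ≈ 0.380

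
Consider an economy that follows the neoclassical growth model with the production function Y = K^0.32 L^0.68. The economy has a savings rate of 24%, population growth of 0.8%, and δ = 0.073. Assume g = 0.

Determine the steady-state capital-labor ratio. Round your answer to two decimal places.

k* = 4.94

At the steady state, Δk = 0, so s·k^α = (n + δ)·k.
Rearranging, k^(1−α) = s / (n + δ).
k^0.68 = 0.24 / (0.008 + 0.073) = 0.24 / 0.081 = 2.9630
k* = 2.9630^(1/0.68) ≈ 4.9400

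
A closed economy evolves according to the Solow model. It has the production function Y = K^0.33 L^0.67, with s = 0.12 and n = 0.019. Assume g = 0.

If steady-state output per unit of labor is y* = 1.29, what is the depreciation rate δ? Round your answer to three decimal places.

Steady state requires s·f(k) = (n + δ)·k, i.e. s·k^α = (n + δ)·k.
Since y* = [s/(n + δ)]^(α/(1−α)), we have s/(n + δ) = (y*)^((1−α)/α) = 1.29^2.0303 = 1.6770.
Therefore n + δ = s / 1.6770 = 0.12 / 1.6770 = 0.0716, so δ = 0.0716 − 0.019 = 0.0526.

δ ≈ 0.053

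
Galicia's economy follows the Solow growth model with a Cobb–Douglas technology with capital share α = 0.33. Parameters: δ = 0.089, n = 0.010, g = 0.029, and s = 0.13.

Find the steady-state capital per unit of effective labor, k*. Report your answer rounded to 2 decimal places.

In steady state, investment equals break-even investment: s·k^α = (n + g + δ)·k.
Dividing both sides by k: k^(1−α) = s / (n + g + δ).
k^0.67 = 0.13 / (0.010 + 0.029 + 0.089) = 0.13 / 0.128 = 1.0156
k* = 1.0156^(1/0.67) ≈ 1.0234

k* ≈ 1.02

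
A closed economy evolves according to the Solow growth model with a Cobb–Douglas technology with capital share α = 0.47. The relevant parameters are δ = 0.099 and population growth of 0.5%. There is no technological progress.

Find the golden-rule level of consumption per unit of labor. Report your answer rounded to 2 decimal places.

c_gold ≈ 2.02

At the golden rule, f'(k) = n + δ, so α·k^(α−1) = n + δ and k_gold = (α/(n + δ))^(1/(1−α)).
k_gold = (0.47/0.104)^(1/0.53) = 4.5192^1.8868 ≈ 17.2175
c_gold = f(k_gold) − (n + δ)·k_gold = 3.8098 − 0.104×17.2175 ≈ 2.0192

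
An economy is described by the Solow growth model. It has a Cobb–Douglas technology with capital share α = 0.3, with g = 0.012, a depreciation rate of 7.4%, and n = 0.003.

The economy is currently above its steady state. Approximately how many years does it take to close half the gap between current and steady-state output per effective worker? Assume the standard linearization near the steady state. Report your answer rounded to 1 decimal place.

about 11.1 years

Near the steady state the convergence rate is λ = (1 − α)(n + g + δ).
λ = (1 − 0.3) × 0.089 = 0.7 × 0.089 = 0.0623
Half-life = ln 2 / λ = 0.6931 / 0.0623 ≈ 11.13 years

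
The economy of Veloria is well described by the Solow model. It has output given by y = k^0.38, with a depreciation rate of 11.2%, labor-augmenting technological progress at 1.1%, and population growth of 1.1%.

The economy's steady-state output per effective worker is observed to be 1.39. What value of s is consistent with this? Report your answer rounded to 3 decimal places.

At the steady state, Δk = 0, so s·k^α = (n + g + δ)·k.
Since y* = [s/(n + g + δ)]^(α/(1−α)), we have s/(n + g + δ) = (y*)^((1−α)/α) = 1.39^1.6316 = 1.7114.
Therefore s = 1.7114 × (n + g + δ) = 1.7114 × 0.134 = 0.2293.

s ≈ 0.229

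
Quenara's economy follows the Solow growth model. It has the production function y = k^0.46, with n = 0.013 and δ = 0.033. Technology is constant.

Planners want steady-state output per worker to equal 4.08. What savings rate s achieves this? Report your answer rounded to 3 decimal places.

s ≈ 0.240

Steady state requires s·f(k) = (n + δ)·k, i.e. s·k^α = (n + δ)·k.
Since y* = [s/(n + δ)]^(α/(1−α)), we have s/(n + δ) = (y*)^((1−α)/α) = 4.08^1.1739 = 5.2102.
Therefore s = 5.2102 × (n + δ) = 5.2102 × 0.046 = 0.2397.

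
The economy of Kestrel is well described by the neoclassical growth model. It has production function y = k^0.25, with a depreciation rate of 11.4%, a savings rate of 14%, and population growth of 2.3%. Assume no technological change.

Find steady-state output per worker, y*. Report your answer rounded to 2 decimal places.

y* ≈ 1.01

In steady state, investment equals break-even investment: s·k^α = (n + δ)·k.
Rearranging, k^(1−α) = s / (n + δ).
k^0.75 = 0.14 / (0.023 + 0.114) = 0.14 / 0.137 = 1.0219
k* = 1.0219^(1/0.75) ≈ 1.0293
y* = (k*)^α = 1.0293^0.25 ≈ 1.0072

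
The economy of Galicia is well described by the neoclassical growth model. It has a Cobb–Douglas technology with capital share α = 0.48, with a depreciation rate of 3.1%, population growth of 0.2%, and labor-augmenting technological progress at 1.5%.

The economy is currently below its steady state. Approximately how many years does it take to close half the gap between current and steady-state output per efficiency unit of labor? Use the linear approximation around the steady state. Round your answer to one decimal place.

t_½ ≈ 27.8 years

Near the steady state the convergence rate is λ = (1 − α)(n + g + δ).
λ = (1 − 0.48) × 0.048 = 0.52 × 0.048 = 0.02496
Half-life = ln 2 / λ = 0.6931 / 0.02496 ≈ 27.77 years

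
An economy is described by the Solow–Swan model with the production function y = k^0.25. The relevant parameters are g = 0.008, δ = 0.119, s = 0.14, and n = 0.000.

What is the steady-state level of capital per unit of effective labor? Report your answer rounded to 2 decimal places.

Steady state requires s·f(k) = (n + g + δ)·k, i.e. s·k^α = (n + g + δ)·k.
Rearranging, k^(1−α) = s / (n + g + δ).
k^0.75 = 0.14 / (0.000 + 0.008 + 0.119) = 0.14 / 0.127 = 1.1024
k* = 1.1024^(1/0.75) ≈ 1.1388

k* ≈ 1.14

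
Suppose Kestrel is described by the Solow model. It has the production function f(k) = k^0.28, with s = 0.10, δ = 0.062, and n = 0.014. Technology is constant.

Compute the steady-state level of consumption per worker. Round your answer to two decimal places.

c* ≈ 1.00

In steady state, investment equals break-even investment: s·k^α = (n + δ)·k.
Rearranging, k^(1−α) = s / (n + δ).
k^0.72 = 0.10 / (0.014 + 0.062) = 0.10 / 0.076 = 1.3158
k* = 1.3158^(1/0.72) ≈ 1.4640
y* = (k*)^α = 1.4640^0.28 ≈ 1.1126
c* = (1 − s)·y* = (1 − 0.10) × 1.1126 ≈ 1.0013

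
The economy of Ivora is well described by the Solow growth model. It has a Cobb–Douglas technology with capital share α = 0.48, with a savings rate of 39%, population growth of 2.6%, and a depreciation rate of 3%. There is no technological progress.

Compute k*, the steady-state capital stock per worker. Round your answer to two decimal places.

Steady state requires s·f(k) = (n + δ)·k, i.e. s·k^α = (n + δ)·k.
Rearranging, k^(1−α) = s / (n + δ).
k^0.52 = 0.39 / (0.026 + 0.030) = 0.39 / 0.056 = 6.9643
k* = 6.9643^(1/0.52) ≈ 41.7752

k* = 41.78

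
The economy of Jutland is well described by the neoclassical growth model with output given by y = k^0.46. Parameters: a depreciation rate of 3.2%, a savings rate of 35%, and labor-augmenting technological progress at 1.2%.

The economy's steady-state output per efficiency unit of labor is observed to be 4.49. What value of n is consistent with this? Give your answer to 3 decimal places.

In steady state, investment equals break-even investment: s·k^α = (n + g + δ)·k.
Since y* = [s/(n + g + δ)]^(α/(1−α)), we have s/(n + g + δ) = (y*)^((1−α)/α) = 4.49^1.1739 = 5.8300.
Therefore n + g + δ = s / 5.8300 = 0.35 / 5.8300 = 0.0600, so n = 0.0600 − 0.044 = 0.0160.

n ≈ 0.016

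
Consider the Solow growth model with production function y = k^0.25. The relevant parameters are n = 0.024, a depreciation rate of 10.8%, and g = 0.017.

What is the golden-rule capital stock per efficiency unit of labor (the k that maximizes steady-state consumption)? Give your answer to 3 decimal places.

The golden rule sets f'(k) = n + g + δ, i.e. α·k^(α−1) = n + g + δ.
So k^(1−α) = α / (n + g + δ) = 0.25 / 0.149 = 1.6779.
k_gold = 1.6779^(1/0.75) ≈ 1.9938

k_gold ≈ 1.994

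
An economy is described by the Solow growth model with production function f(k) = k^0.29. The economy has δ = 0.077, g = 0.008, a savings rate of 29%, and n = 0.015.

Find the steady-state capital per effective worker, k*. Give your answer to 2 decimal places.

k* ≈ 4.48

Steady state requires s·f(k) = (n + g + δ)·k, i.e. s·k^α = (n + g + δ)·k.
Dividing both sides by k: k^(1−α) = s / (n + g + δ).
k^0.71 = 0.29 / (0.015 + 0.008 + 0.077) = 0.29 / 0.100 = 2.9000
k* = 2.9000^(1/0.71) ≈ 4.4799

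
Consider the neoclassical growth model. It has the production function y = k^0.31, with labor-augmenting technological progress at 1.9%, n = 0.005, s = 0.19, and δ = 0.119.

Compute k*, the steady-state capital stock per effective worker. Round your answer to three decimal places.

At the steady state, Δk = 0, so s·k^α = (n + g + δ)·k.
Rearranging, k^(1−α) = s / (n + g + δ).
k^0.69 = 0.19 / (0.005 + 0.019 + 0.119) = 0.19 / 0.143 = 1.3287
k* = 1.3287^(1/0.69) ≈ 1.5097

k* = 1.510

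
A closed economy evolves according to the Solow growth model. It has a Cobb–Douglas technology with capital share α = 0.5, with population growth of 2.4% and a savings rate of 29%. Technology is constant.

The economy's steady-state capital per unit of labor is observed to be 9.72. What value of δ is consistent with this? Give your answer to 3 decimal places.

δ ≈ 0.069

At the steady state, Δk = 0, so s·k^α = (n + δ)·k.
So s / (n + δ) = (k*)^(1−α) = 9.72^0.5 = 3.1177.
Therefore n + δ = s / 3.1177 = 0.29 / 3.1177 = 0.0930, so δ = 0.0930 − 0.024 = 0.0690.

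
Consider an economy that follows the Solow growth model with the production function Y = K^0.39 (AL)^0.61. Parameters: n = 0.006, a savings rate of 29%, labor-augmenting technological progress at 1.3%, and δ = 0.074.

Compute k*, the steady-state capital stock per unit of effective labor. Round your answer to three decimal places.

At the steady state, Δk = 0, so s·k^α = (n + g + δ)·k.
Dividing both sides by k: k^(1−α) = s / (n + g + δ).
k^0.61 = 0.29 / (0.006 + 0.013 + 0.074) = 0.29 / 0.093 = 3.1183
k* = 3.1183^(1/0.61) ≈ 6.4521

k* ≈ 6.452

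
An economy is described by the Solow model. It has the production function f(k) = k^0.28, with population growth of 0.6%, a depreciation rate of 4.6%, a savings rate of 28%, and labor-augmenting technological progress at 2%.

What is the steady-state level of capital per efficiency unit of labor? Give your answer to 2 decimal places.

k* ≈ 6.59

Steady state requires s·f(k) = (n + g + δ)·k, i.e. s·k^α = (n + g + δ)·k.
Rearranging, k^(1−α) = s / (n + g + δ).
k^0.72 = 0.28 / (0.006 + 0.020 + 0.046) = 0.28 / 0.072 = 3.8889
k* = 3.8889^(1/0.72) ≈ 6.5948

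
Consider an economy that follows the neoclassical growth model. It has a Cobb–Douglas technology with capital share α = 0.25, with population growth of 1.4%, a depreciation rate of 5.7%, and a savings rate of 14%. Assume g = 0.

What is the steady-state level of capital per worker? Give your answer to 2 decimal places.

Steady state requires s·f(k) = (n + δ)·k, i.e. s·k^α = (n + δ)·k.
Rearranging, k^(1−α) = s / (n + δ).
k^0.75 = 0.14 / (0.014 + 0.057) = 0.14 / 0.071 = 1.9718
k* = 1.9718^(1/0.75) ≈ 2.4726

k* ≈ 2.47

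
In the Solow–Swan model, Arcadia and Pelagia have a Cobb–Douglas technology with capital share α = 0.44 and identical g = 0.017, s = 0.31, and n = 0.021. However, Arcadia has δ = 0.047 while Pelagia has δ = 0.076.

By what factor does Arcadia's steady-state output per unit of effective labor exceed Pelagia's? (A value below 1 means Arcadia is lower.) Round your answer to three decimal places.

Steady-state y* = [s/(n + g + δ)]^(α/(1−α)), so the ratio is [ (s_A/(n + g + δ)_A) / (s_P/(n + g + δ)_P) ]^0.7857.
s_A/(n + g + δ)_A = 0.31/0.085 = 3.6471; s_P/(n + g + δ)_P = 0.31/0.114 = 2.7193.
Ratio = (3.6471/2.7193)^0.7857 = 1.3412^0.7857 ≈ 1.2594

ratio ≈ 1.259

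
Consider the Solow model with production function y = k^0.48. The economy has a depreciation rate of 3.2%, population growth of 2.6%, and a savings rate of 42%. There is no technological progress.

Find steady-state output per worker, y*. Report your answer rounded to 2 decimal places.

y* = 6.22

In steady state, investment equals break-even investment: s·k^α = (n + δ)·k.
Dividing both sides by k: k^(1−α) = s / (n + δ).
k^0.52 = 0.42 / (0.026 + 0.032) = 0.42 / 0.058 = 7.2414
k* = 7.2414^(1/0.52) ≈ 45.0303
y* = (k*)^α = 45.0303^0.48 ≈ 6.2185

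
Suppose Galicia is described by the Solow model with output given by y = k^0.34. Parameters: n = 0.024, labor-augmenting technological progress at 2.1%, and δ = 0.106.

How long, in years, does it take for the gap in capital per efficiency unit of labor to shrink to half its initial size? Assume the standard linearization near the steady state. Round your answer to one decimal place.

half-life ≈ 7.0 years

Near the steady state the convergence rate is λ = (1 − α)(n + g + δ).
λ = (1 − 0.34) × 0.151 = 0.66 × 0.151 = 0.09966
Half-life = ln 2 / λ = 0.6931 / 0.09966 ≈ 6.95 years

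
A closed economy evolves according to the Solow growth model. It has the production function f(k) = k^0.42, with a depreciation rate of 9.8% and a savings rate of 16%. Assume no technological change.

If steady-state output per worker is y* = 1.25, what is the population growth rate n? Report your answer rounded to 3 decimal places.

n ≈ 0.020

Steady state requires s·f(k) = (n + δ)·k, i.e. s·k^α = (n + δ)·k.
Since y* = [s/(n + δ)]^(α/(1−α)), we have s/(n + δ) = (y*)^((1−α)/α) = 1.25^1.381 = 1.3609.
Therefore n + δ = s / 1.3609 = 0.16 / 1.3609 = 0.1176, so n = 0.1176 − 0.098 = 0.0196.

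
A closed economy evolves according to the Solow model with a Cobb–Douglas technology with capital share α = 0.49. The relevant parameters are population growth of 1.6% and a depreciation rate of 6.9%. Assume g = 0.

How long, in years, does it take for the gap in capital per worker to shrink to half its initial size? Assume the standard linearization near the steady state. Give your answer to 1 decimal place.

Near the steady state the convergence rate is λ = (1 − α)(n + δ).
λ = (1 − 0.49) × 0.085 = 0.51 × 0.085 = 0.04335
Half-life = ln 2 / λ = 0.6931 / 0.04335 ≈ 15.99 years

about 16.0 years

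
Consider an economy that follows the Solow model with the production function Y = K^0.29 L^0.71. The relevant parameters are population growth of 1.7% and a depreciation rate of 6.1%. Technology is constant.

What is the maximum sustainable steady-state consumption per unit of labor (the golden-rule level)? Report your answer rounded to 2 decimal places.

At the golden rule, f'(k) = n + δ, so α·k^(α−1) = n + δ and k_gold = (α/(n + δ))^(1/(1−α)).
k_gold = (0.29/0.078)^(1/0.71) = 3.7179^1.4085 ≈ 6.3572
c_gold = f(k_gold) − (n + δ)·k_gold = 1.7098 − 0.078×6.3572 ≈ 1.2139

c_gold ≈ 1.21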